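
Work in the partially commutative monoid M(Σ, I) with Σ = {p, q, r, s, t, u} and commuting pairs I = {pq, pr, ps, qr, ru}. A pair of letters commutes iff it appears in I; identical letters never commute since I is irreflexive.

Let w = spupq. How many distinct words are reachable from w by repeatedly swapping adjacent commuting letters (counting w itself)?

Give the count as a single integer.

4

0(s) covers ∅
1(p) covers ∅
2(u) covers 0:s, 1:p
3(p) covers 2:u
4(q) covers 2:u
floor of heap: 0:s, 1:p
completions by unplaced set U, small U first (add the entries for U minus each lowest piece of U):
  |U|=1: {3}:1  {4}:1
  |U|=2: {3,4}:2
  |U|=3: {2,3,4}:2
  start at 0(s): 2
  start at 1(p): 2
sum over floor = 4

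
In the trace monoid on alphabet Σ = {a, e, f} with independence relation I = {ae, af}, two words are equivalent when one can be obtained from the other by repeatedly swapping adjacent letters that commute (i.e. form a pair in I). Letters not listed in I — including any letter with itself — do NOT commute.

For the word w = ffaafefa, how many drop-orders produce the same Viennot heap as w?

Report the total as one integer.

56

drop 0:f onto floor
drop 1:f onto {0:f}
drop 2:a onto floor
drop 3:a onto {2:a}
drop 4:f onto {1:f}
drop 5:e onto {4:f}
drop 6:f onto {5:e}
drop 7:a onto {3:a}
ground layer = {0:f, 2:a}
drop-orders for the pieces not yet dropped (sum over which currently-grounded one goes next):
  1 to go: {6} 1  {7} 1
  2 to go: {3,7} 1  {5,6} 1  {6,7} 2
  3 to go: {2,3,7} 1  {3,6,7} 3  {4,5,6} 1  {5,6,7} 3
  4 to go: {1,4,5,6} 1  {2,3,6,7} 4  {3,5,6,7} 6  {4,5,6,7} 4
  5 to go: {0,1,4,5,6} 1  {1,4,5,6,7} 5  {2,3,5,6,7} 10  {3,4,5,6,7} 10
  6 to go: {0,1,4,5,6,7} 6  {1,3,4,5,6,7} 15  {2,3,4,5,6,7} 20
  if 0:f drops first: 35 orders
  if 2:a drops first: 21 orders
heap linearizations: 56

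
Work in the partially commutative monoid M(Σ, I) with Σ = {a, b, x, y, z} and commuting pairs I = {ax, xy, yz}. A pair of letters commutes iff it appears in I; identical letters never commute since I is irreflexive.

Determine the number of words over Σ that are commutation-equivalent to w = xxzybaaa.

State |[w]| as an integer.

4

piece 0:x — minimal
piece 1:x rests on {0:x}
piece 2:z rests on {1:x}
piece 3:y — minimal
piece 4:b rests on {2:z, 3:y}
piece 5:a rests on {4:b}
piece 6:a rests on {5:a}
piece 7:a rests on {6:a}
minimal pieces: {0:x, 3:y}
ways to finish when only these pieces remain (= sum over removing one remaining piece with nothing left below it):
  1 left: {7}→1
  2 left: {6,7}→1
  3 left: {5,6,7}→1
  4 left: {4,5,6,7}→1
  5 left: {2,4,5,6,7}→1  {3,4,5,6,7}→1
  6 left: {1,2,4,5,6,7}→1  {2,3,4,5,6,7}→2
  placing 0:x first → 3 extensions
  placing 3:y first → 1 extensions
total linear extensions = 4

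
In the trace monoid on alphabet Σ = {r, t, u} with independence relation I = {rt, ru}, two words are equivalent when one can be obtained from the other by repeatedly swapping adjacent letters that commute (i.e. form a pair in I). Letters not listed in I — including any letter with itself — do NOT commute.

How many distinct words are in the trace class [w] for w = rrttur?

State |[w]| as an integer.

20

piece 0:r — minimal
piece 1:r rests on {0:r}
piece 2:t — minimal
piece 3:t rests on {2:t}
piece 4:u rests on {3:t}
piece 5:r rests on {1:r}
minimal pieces: {0:r, 2:t}
ways to finish when only these pieces remain (= sum over removing one remaining piece with nothing left below it):
  1 left: {4}→1  {5}→1
  2 left: {1,5}→1  {3,4}→1  {4,5}→2
  3 left: {0,1,5}→1  {1,4,5}→3  {2,3,4}→1  {3,4,5}→3
  4 left: {0,1,4,5}→4  {1,3,4,5}→6  {2,3,4,5}→4
  placing 0:r first → 10 extensions
  placing 2:t first → 10 extensions
total linear extensions = 20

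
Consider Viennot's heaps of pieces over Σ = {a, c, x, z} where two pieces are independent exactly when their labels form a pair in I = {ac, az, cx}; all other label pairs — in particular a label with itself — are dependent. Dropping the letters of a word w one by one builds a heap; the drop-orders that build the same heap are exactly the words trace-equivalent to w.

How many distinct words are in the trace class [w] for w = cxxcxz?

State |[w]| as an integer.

10

#0=c has no predecessor
#1=x has no predecessor
#2=x depends on [1:x]
#3=c depends on [0:c]
#4=x depends on [2:x]
#5=z depends on [3:c, 4:x]
sources: [0:c, 1:x]
N(rest) = Σ N(rest − s) over sources s of rest; N(one piece) = 1:
  size 1 → [5]=1
  size 2 → [3,5]=1  [4,5]=1
  size 3 → [0,3,5]=1  [2,4,5]=1  [3,4,5]=2
  size 4 → [0,3,4,5]=3  [1,2,4,5]=1  [2,3,4,5]=3
  first=0(c) contributes 4
  first=1(x) contributes 6
|[w]| = 10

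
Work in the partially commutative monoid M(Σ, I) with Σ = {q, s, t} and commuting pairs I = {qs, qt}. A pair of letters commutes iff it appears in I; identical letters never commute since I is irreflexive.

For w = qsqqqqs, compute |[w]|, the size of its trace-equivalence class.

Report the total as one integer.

drop 0:q onto floor
drop 1:s onto floor
drop 2:q onto {0:q}
drop 3:q onto {2:q}
drop 4:q onto {3:q}
drop 5:q onto {4:q}
drop 6:s onto {1:s}
ground layer = {0:q, 1:s}
drop-orders for the pieces not yet dropped (sum over which currently-grounded one goes next):
  1 to go: {5} 1  {6} 1
  2 to go: {1,6} 1  {4,5} 1  {5,6} 2
  3 to go: {1,5,6} 3  {3,4,5} 1  {4,5,6} 3
  4 to go: {1,4,5,6} 6  {2,3,4,5} 1  {3,4,5,6} 4
  5 to go: {0,2,3,4,5} 1  {1,3,4,5,6} 10  {2,3,4,5,6} 5
  if 0:q drops first: 15 orders
  if 1:s drops first: 6 orders
heap linearizations: 21

21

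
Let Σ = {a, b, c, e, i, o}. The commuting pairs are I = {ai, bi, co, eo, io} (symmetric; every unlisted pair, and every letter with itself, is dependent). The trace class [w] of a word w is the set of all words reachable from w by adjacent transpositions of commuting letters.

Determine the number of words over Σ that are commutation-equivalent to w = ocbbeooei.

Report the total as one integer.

20

drop 0:o onto floor
drop 1:c onto floor
drop 2:b onto {0:o, 1:c}
drop 3:b onto {2:b}
drop 4:e onto {3:b}
drop 5:o onto {3:b}
drop 6:o onto {5:o}
drop 7:e onto {4:e}
drop 8:i onto {7:e}
ground layer = {0:o, 1:c}
drop-orders for the pieces not yet dropped (sum over which currently-grounded one goes next):
  1 to go: {6} 1  {8} 1
  2 to go: {5,6} 1  {6,8} 2  {7,8} 1
  3 to go: {4,7,8} 1  {5,6,8} 3  {6,7,8} 3
  4 to go: {4,6,7,8} 4  {5,6,7,8} 6
  5 to go: {4,5,6,7,8} 10
  6 to go: {3,4,5,6,7,8} 10
  7 to go: {2,3,4,5,6,7,8} 10
  if 0:o drops first: 10 orders
  if 1:c drops first: 10 orders
heap linearizations: 20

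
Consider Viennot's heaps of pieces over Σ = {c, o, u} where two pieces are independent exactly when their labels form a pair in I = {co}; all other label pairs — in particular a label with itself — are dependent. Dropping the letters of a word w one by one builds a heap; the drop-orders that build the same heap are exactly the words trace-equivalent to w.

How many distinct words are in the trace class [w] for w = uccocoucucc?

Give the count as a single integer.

10

piece 0:u — minimal
piece 1:c rests on {0:u}
piece 2:c rests on {1:c}
piece 3:o rests on {0:u}
piece 4:c rests on {2:c}
piece 5:o rests on {3:o}
piece 6:u rests on {4:c, 5:o}
piece 7:c rests on {6:u}
piece 8:u rests on {7:c}
piece 9:c rests on {8:u}
piece 10:c rests on {9:c}
minimal pieces: {0:u}
ways to finish when only these pieces remain (= sum over removing one remaining piece with nothing left below it):
  1 left: {10}→1
  2 left: {9,10}→1
  3 left: {8,9,10}→1
  4 left: {7,8,9,10}→1
  5 left: {6,7,8,9,10}→1
  6 left: {4,6,7,8,9,10}→1  {5,6,7,8,9,10}→1
  7 left: {2,4,6,7,8,9,10}→1  {3,5,6,7,8,9,10}→1  {4,5,6,7,8,9,10}→2
  8 left: {1,2,4,6,7,8,9,10}→1  {2,4,5,6,7,8,9,10}→3  {3,4,5,6,7,8,9,10}→3
  9 left: {1,2,4,5,6,7,8,9,10}→4  {2,3,4,5,6,7,8,9,10}→6
  placing 0:u first → 10 extensions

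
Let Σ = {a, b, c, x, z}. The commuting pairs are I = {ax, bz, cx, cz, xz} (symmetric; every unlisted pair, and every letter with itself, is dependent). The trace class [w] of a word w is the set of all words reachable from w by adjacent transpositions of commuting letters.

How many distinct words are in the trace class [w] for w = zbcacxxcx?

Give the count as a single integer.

0(z) covers ∅
1(b) covers ∅
2(c) covers 1:b
3(a) covers 0:z, 2:c
4(c) covers 3:a
5(x) covers 1:b
6(x) covers 5:x
7(c) covers 4:c
8(x) covers 6:x
floor of heap: 0:z, 1:b
completions by unplaced set U, small U first (add the entries for U minus each lowest piece of U):
  |U|=1: {7}:1  {8}:1
  |U|=2: {4,7}:1  {6,8}:1  {7,8}:2
  |U|=3: {3,4,7}:1  {4,7,8}:3  {5,6,8}:1  {6,7,8}:3
  |U|=4: {0,3,4,7}:1  {2,3,4,7}:1  {3,4,7,8}:4  {4,6,7,8}:6  {5,6,7,8}:4
  |U|=5: {0,2,3,4,7}:2  {0,3,4,7,8}:5  {2,3,4,7,8}:5  {3,4,6,7,8}:10  {4,5,6,7,8}:10
  |U|=6: {0,2,3,4,7,8}:12  {0,3,4,6,7,8}:15  {2,3,4,6,7,8}:15  {3,4,5,6,7,8}:20
  |U|=7: {0,2,3,4,6,7,8}:42  {0,3,4,5,6,7,8}:35  {2,3,4,5,6,7,8}:35
  start at 0(z): 35
  start at 1(b): 112
sum over floor = 147

147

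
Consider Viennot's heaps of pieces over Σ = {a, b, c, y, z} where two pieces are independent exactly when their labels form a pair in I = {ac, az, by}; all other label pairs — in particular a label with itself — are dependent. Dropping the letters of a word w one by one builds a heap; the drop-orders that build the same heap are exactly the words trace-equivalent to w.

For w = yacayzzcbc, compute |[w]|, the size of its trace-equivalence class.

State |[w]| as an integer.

3

0(y) covers ∅
1(a) covers 0:y
2(c) covers 0:y
3(a) covers 1:a
4(y) covers 2:c, 3:a
5(z) covers 4:y
6(z) covers 5:z
7(c) covers 6:z
8(b) covers 7:c
9(c) covers 8:b
floor of heap: 0:y
completions by unplaced set U, small U first (add the entries for U minus each lowest piece of U):
  |U|=1: {9}:1
  |U|=2: {8,9}:1
  |U|=3: {7,8,9}:1
  |U|=4: {6,7,8,9}:1
  |U|=5: {5,6,7,8,9}:1
  |U|=6: {4,5,6,7,8,9}:1
  |U|=7: {2,4,5,6,7,8,9}:1  {3,4,5,6,7,8,9}:1
  |U|=8: {1,3,4,5,6,7,8,9}:1  {2,3,4,5,6,7,8,9}:2
  start at 0(y): 3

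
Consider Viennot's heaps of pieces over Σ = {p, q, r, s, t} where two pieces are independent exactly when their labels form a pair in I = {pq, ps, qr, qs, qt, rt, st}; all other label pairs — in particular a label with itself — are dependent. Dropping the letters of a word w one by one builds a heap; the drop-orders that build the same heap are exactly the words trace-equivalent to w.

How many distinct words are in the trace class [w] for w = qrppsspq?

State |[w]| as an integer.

280

#0=q has no predecessor
#1=r has no predecessor
#2=p depends on [1:r]
#3=p depends on [2:p]
#4=s depends on [1:r]
#5=s depends on [4:s]
#6=p depends on [3:p]
#7=q depends on [0:q]
sources: [0:q, 1:r]
N(rest) = Σ N(rest − s) over sources s of rest; N(one piece) = 1:
  size 1 → [5]=1  [6]=1  [7]=1
  size 2 → [0,7]=1  [3,6]=1  [4,5]=1  [5,6]=2  [5,7]=2  [6,7]=2
  size 3 → [0,5,7]=3  [0,6,7]=3  [2,3,6]=1  [3,5,6]=3  [3,6,7]=3  [4,5,6]=3  [4,5,7]=3  [5,6,7]=6
  size 4 → [0,3,6,7]=6  [0,4,5,7]=6  [0,5,6,7]=12  [2,3,5,6]=4  [2,3,6,7]=4  [3,4,5,6]=6  [3,5,6,7]=12  [4,5,6,7]=12
  size 5 → [0,2,3,6,7]=10  [0,3,5,6,7]=30  [0,4,5,6,7]=30  [2,3,4,5,6]=10  [2,3,5,6,7]=20  [3,4,5,6,7]=30
  size 6 → [0,2,3,5,6,7]=60  [0,3,4,5,6,7]=90  [1,2,3,4,5,6]=10  [2,3,4,5,6,7]=60
  first=0(q) contributes 70
  first=1(r) contributes 210
|[w]| = 280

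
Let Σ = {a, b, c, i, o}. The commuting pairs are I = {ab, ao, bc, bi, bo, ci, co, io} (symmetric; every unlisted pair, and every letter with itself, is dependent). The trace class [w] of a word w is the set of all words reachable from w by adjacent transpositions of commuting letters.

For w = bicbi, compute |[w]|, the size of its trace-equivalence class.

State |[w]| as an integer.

piece 0:b — minimal
piece 1:i — minimal
piece 2:c — minimal
piece 3:b rests on {0:b}
piece 4:i rests on {1:i}
minimal pieces: {0:b, 1:i, 2:c}
ways to finish when only these pieces remain (= sum over removing one remaining piece with nothing left below it):
  1 left: {2}→1  {3}→1  {4}→1
  2 left: {0,3}→1  {1,4}→1  {2,3}→2  {2,4}→2  {3,4}→2
  3 left: {0,2,3}→3  {0,3,4}→3  {1,2,4}→3  {1,3,4}→3  {2,3,4}→6
  placing 0:b first → 12 extensions
  placing 1:i first → 12 extensions
  placing 2:c first → 6 extensions
total linear extensions = 30

30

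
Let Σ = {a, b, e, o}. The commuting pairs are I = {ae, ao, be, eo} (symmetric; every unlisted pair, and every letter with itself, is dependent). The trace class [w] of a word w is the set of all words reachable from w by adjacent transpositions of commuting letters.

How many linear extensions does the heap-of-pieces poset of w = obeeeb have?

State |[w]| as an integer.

20

piece 0:o — minimal
piece 1:b rests on {0:o}
piece 2:e — minimal
piece 3:e rests on {2:e}
piece 4:e rests on {3:e}
piece 5:b rests on {1:b}
minimal pieces: {0:o, 2:e}
ways to finish when only these pieces remain (= sum over removing one remaining piece with nothing left below it):
  1 left: {4}→1  {5}→1
  2 left: {1,5}→1  {3,4}→1  {4,5}→2
  3 left: {0,1,5}→1  {1,4,5}→3  {2,3,4}→1  {3,4,5}→3
  4 left: {0,1,4,5}→4  {1,3,4,5}→6  {2,3,4,5}→4
  placing 0:o first → 10 extensions
  placing 2:e first → 10 extensions
total linear extensions = 20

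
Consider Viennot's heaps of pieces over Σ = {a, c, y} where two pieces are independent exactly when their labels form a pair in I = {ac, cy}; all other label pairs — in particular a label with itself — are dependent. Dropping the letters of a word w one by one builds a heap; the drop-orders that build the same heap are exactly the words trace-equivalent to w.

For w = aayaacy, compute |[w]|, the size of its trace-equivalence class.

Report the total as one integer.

7

drop 0:a onto floor
drop 1:a onto {0:a}
drop 2:y onto {1:a}
drop 3:a onto {2:y}
drop 4:a onto {3:a}
drop 5:c onto floor
drop 6:y onto {4:a}
ground layer = {0:a, 5:c}
drop-orders for the pieces not yet dropped (sum over which currently-grounded one goes next):
  1 to go: {5} 1  {6} 1
  2 to go: {4,6} 1  {5,6} 2
  3 to go: {3,4,6} 1  {4,5,6} 3
  4 to go: {2,3,4,6} 1  {3,4,5,6} 4
  5 to go: {1,2,3,4,6} 1  {2,3,4,5,6} 5
  if 0:a drops first: 6 orders
  if 5:c drops first: 1 orders
heap linearizations: 7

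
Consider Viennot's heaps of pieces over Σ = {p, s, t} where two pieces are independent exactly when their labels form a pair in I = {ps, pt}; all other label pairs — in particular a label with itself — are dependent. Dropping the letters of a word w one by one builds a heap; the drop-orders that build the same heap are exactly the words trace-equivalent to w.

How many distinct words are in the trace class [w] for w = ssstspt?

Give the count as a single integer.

7

0(s) covers ∅
1(s) covers 0:s
2(s) covers 1:s
3(t) covers 2:s
4(s) covers 3:t
5(p) covers ∅
6(t) covers 4:s
floor of heap: 0:s, 5:p
completions by unplaced set U, small U first (add the entries for U minus each lowest piece of U):
  |U|=1: {5}:1  {6}:1
  |U|=2: {4,6}:1  {5,6}:2
  |U|=3: {3,4,6}:1  {4,5,6}:3
  |U|=4: {2,3,4,6}:1  {3,4,5,6}:4
  |U|=5: {1,2,3,4,6}:1  {2,3,4,5,6}:5
  start at 0(s): 6
  start at 5(p): 1
sum over floor = 7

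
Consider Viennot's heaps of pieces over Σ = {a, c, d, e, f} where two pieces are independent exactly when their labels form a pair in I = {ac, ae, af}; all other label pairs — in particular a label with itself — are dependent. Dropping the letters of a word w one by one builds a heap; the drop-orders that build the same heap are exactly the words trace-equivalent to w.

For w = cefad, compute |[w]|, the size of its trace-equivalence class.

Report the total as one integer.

#0=c has no predecessor
#1=e depends on [0:c]
#2=f depends on [1:e]
#3=a has no predecessor
#4=d depends on [2:f, 3:a]
sources: [0:c, 3:a]
N(rest) = Σ N(rest − s) over sources s of rest; N(one piece) = 1:
  size 1 → [4]=1
  size 2 → [2,4]=1  [3,4]=1
  size 3 → [1,2,4]=1  [2,3,4]=2
  first=0(c) contributes 3
  first=3(a) contributes 1
|[w]| = 4

4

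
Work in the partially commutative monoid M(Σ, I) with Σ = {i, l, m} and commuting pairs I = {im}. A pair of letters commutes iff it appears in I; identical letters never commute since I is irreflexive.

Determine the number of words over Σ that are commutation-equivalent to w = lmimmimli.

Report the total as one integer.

drop 0:l onto floor
drop 1:m onto {0:l}
drop 2:i onto {0:l}
drop 3:m onto {1:m}
drop 4:m onto {3:m}
drop 5:i onto {2:i}
drop 6:m onto {4:m}
drop 7:l onto {5:i, 6:m}
drop 8:i onto {7:l}
ground layer = {0:l}
drop-orders for the pieces not yet dropped (sum over which currently-grounded one goes next):
  1 to go: {8} 1
  2 to go: {7,8} 1
  3 to go: {5,7,8} 1  {6,7,8} 1
  4 to go: {2,5,7,8} 1  {4,6,7,8} 1  {5,6,7,8} 2
  5 to go: {2,5,6,7,8} 3  {3,4,6,7,8} 1  {4,5,6,7,8} 3
  6 to go: {1,3,4,6,7,8} 1  {2,4,5,6,7,8} 6  {3,4,5,6,7,8} 4
  7 to go: {1,3,4,5,6,7,8} 5  {2,3,4,5,6,7,8} 10
  if 0:l drops first: 15 orders

15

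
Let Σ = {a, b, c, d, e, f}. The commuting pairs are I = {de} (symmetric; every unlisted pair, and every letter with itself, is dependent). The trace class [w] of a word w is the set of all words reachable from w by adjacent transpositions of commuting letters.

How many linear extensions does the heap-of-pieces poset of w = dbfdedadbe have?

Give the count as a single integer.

3

drop 0:d onto floor
drop 1:b onto {0:d}
drop 2:f onto {1:b}
drop 3:d onto {2:f}
drop 4:e onto {2:f}
drop 5:d onto {3:d}
drop 6:a onto {4:e, 5:d}
drop 7:d onto {6:a}
drop 8:b onto {7:d}
drop 9:e onto {8:b}
ground layer = {0:d}
drop-orders for the pieces not yet dropped (sum over which currently-grounded one goes next):
  1 to go: {9} 1
  2 to go: {8,9} 1
  3 to go: {7,8,9} 1
  4 to go: {6,7,8,9} 1
  5 to go: {4,6,7,8,9} 1  {5,6,7,8,9} 1
  6 to go: {3,5,6,7,8,9} 1  {4,5,6,7,8,9} 2
  7 to go: {3,4,5,6,7,8,9} 3
  8 to go: {2,3,4,5,6,7,8,9} 3
  if 0:d drops first: 3 orders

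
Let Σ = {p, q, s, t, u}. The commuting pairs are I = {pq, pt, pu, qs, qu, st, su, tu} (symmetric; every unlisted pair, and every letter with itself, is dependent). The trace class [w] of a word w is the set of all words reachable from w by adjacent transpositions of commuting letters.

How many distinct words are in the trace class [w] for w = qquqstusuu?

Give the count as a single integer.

3150

drop 0:q onto floor
drop 1:q onto {0:q}
drop 2:u onto floor
drop 3:q onto {1:q}
drop 4:s onto floor
drop 5:t onto {3:q}
drop 6:u onto {2:u}
drop 7:s onto {4:s}
drop 8:u onto {6:u}
drop 9:u onto {8:u}
ground layer = {0:q, 2:u, 4:s}
drop-orders for the pieces not yet dropped (sum over which currently-grounded one goes next):
  1 to go: {5} 1  {7} 1  {9} 1
  2 to go: {3,5} 1  {4,7} 1  {5,7} 2  {5,9} 2  {7,9} 2  {8,9} 1
  3 to go: {1,3,5} 1  {3,5,7} 3  {3,5,9} 3  {4,5,7} 3  {4,7,9} 3  {5,7,9} 6  {5,8,9} 3  {6,8,9} 1  {7,8,9} 3
  4 to go: {0,1,3,5} 1  {1,3,5,7} 4  {1,3,5,9} 4  {2,6,8,9} 1  {3,4,5,7} 6  {3,5,7,9} 12  {3,5,8,9} 6  {4,5,7,9} 12  {4,7,8,9} 6  {5,6,8,9} 4  {5,7,8,9} 12  {6,7,8,9} 4
  5 to go: {0,1,3,5,7} 5  {0,1,3,5,9} 5  {1,3,4,5,7} 10  {1,3,5,7,9} 20  {1,3,5,8,9} 10  {2,5,6,8,9} 5  {2,6,7,8,9} 5  {3,4,5,7,9} 30  {3,5,6,8,9} 10  {3,5,7,8,9} 30  {4,5,7,8,9} 30  {4,6,7,8,9} 10  {5,6,7,8,9} 20
  6 to go: {0,1,3,4,5,7} 15  {0,1,3,5,7,9} 30  {0,1,3,5,8,9} 15  {1,3,4,5,7,9} 60  {1,3,5,6,8,9} 20  {1,3,5,7,8,9} 60  {2,3,5,6,8,9} 15  {2,4,6,7,8,9} 15  {2,5,6,7,8,9} 30  {3,4,5,7,8,9} 90  {3,5,6,7,8,9} 60  {4,5,6,7,8,9} 60
  7 to go: {0,1,3,4,5,7,9} 105  {0,1,3,5,6,8,9} 35  {0,1,3,5,7,8,9} 105  {1,2,3,5,6,8,9} 35  {1,3,4,5,7,8,9} 210  {1,3,5,6,7,8,9} 140  {2,3,5,6,7,8,9} 105  {2,4,5,6,7,8,9} 105  {3,4,5,6,7,8,9} 210
  8 to go: {0,1,2,3,5,6,8,9} 70  {0,1,3,4,5,7,8,9} 420  {0,1,3,5,6,7,8,9} 280  {1,2,3,5,6,7,8,9} 280  {1,3,4,5,6,7,8,9} 560  {2,3,4,5,6,7,8,9} 420
  if 0:q drops first: 1260 orders
  if 2:u drops first: 1260 orders
  if 4:s drops first: 630 orders
heap linearizations: 3150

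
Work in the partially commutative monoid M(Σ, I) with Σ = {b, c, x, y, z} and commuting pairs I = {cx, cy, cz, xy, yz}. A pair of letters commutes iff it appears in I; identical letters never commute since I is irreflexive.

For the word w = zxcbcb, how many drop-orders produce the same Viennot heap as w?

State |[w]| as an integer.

3

#0=z has no predecessor
#1=x depends on [0:z]
#2=c has no predecessor
#3=b depends on [1:x, 2:c]
#4=c depends on [3:b]
#5=b depends on [4:c]
sources: [0:z, 2:c]
N(rest) = Σ N(rest − s) over sources s of rest; N(one piece) = 1:
  size 1 → [5]=1
  size 2 → [4,5]=1
  size 3 → [3,4,5]=1
  size 4 → [1,3,4,5]=1  [2,3,4,5]=1
  first=0(z) contributes 2
  first=2(c) contributes 1
|[w]| = 3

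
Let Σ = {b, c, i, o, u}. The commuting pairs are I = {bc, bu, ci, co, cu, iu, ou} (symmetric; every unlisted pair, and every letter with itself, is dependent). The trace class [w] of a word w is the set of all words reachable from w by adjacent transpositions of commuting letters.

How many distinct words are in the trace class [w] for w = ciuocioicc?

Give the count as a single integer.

1260

#0=c has no predecessor
#1=i has no predecessor
#2=u has no predecessor
#3=o depends on [1:i]
#4=c depends on [0:c]
#5=i depends on [3:o]
#6=o depends on [5:i]
#7=i depends on [6:o]
#8=c depends on [4:c]
#9=c depends on [8:c]
sources: [0:c, 1:i, 2:u]
N(rest) = Σ N(rest − s) over sources s of rest; N(one piece) = 1:
  size 1 → [2]=1  [7]=1  [9]=1
  size 2 → [2,7]=2  [2,9]=2  [6,7]=1  [7,9]=2  [8,9]=1
  size 3 → [2,6,7]=3  [2,7,9]=6  [2,8,9]=3  [4,8,9]=1  [5,6,7]=1  [6,7,9]=3  [7,8,9]=3
  size 4 → [0,4,8,9]=1  [2,4,8,9]=4  [2,5,6,7]=4  [2,6,7,9]=12  [2,7,8,9]=12  [3,5,6,7]=1  [4,7,8,9]=4  [5,6,7,9]=4  [6,7,8,9]=6
  size 5 → [0,2,4,8,9]=5  [0,4,7,8,9]=5  [1,3,5,6,7]=1  [2,3,5,6,7]=5  [2,4,7,8,9]=20  [2,5,6,7,9]=20  [2,6,7,8,9]=30  [3,5,6,7,9]=5  [4,6,7,8,9]=10  [5,6,7,8,9]=10
  size 6 → [0,2,4,7,8,9]=30  [0,4,6,7,8,9]=15  [1,2,3,5,6,7]=6  [1,3,5,6,7,9]=6  [2,3,5,6,7,9]=30  [2,4,6,7,8,9]=60  [2,5,6,7,8,9]=60  [3,5,6,7,8,9]=15  [4,5,6,7,8,9]=20
  size 7 → [0,2,4,6,7,8,9]=105  [0,4,5,6,7,8,9]=35  [1,2,3,5,6,7,9]=42  [1,3,5,6,7,8,9]=21  [2,3,5,6,7,8,9]=105  [2,4,5,6,7,8,9]=140  [3,4,5,6,7,8,9]=35
  size 8 → [0,2,4,5,6,7,8,9]=280  [0,3,4,5,6,7,8,9]=70  [1,2,3,5,6,7,8,9]=168  [1,3,4,5,6,7,8,9]=56  [2,3,4,5,6,7,8,9]=280
  first=0(c) contributes 504
  first=1(i) contributes 630
  first=2(u) contributes 126
|[w]| = 1260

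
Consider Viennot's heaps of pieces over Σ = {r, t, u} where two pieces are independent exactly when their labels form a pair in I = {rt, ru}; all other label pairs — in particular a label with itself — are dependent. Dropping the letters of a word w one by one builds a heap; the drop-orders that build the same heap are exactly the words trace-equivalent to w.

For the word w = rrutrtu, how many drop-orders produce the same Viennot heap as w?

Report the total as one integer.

0(r) covers ∅
1(r) covers 0:r
2(u) covers ∅
3(t) covers 2:u
4(r) covers 1:r
5(t) covers 3:t
6(u) covers 5:t
floor of heap: 0:r, 2:u
completions by unplaced set U, small U first (add the entries for U minus each lowest piece of U):
  |U|=1: {4}:1  {6}:1
  |U|=2: {1,4}:1  {4,6}:2  {5,6}:1
  |U|=3: {0,1,4}:1  {1,4,6}:3  {3,5,6}:1  {4,5,6}:3
  |U|=4: {0,1,4,6}:4  {1,4,5,6}:6  {2,3,5,6}:1  {3,4,5,6}:4
  |U|=5: {0,1,4,5,6}:10  {1,3,4,5,6}:10  {2,3,4,5,6}:5
  start at 0(r): 15
  start at 2(u): 20
sum over floor = 35

35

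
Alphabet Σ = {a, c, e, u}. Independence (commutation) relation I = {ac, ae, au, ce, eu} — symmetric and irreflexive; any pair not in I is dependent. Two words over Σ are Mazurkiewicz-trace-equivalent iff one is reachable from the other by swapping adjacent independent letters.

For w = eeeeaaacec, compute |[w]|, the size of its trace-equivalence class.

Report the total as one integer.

2520

drop 0:e onto floor
drop 1:e onto {0:e}
drop 2:e onto {1:e}
drop 3:e onto {2:e}
drop 4:a onto floor
drop 5:a onto {4:a}
drop 6:a onto {5:a}
drop 7:c onto floor
drop 8:e onto {3:e}
drop 9:c onto {7:c}
ground layer = {0:e, 4:a, 7:c}
drop-orders for the pieces not yet dropped (sum over which currently-grounded one goes next):
  1 to go: {6} 1  {8} 1  {9} 1
  2 to go: {3,8} 1  {5,6} 1  {6,8} 2  {6,9} 2  {7,9} 1  {8,9} 2
  3 to go: {2,3,8} 1  {3,6,8} 3  {3,8,9} 3  {4,5,6} 1  {5,6,8} 3  {5,6,9} 3  {6,7,9} 3  {6,8,9} 6  {7,8,9} 3
  4 to go: {1,2,3,8} 1  {2,3,6,8} 4  {2,3,8,9} 4  {3,5,6,8} 6  {3,6,8,9} 12  {3,7,8,9} 6  {4,5,6,8} 4  {4,5,6,9} 4  {5,6,7,9} 6  {5,6,8,9} 12  {6,7,8,9} 12
  5 to go: {0,1,2,3,8} 1  {1,2,3,6,8} 5  {1,2,3,8,9} 5  {2,3,5,6,8} 10  {2,3,6,8,9} 20  {2,3,7,8,9} 10  {3,4,5,6,8} 10  {3,5,6,8,9} 30  {3,6,7,8,9} 30  {4,5,6,7,9} 10  {4,5,6,8,9} 20  {5,6,7,8,9} 30
  6 to go: {0,1,2,3,6,8} 6  {0,1,2,3,8,9} 6  {1,2,3,5,6,8} 15  {1,2,3,6,8,9} 30  {1,2,3,7,8,9} 15  {2,3,4,5,6,8} 20  {2,3,5,6,8,9} 60  {2,3,6,7,8,9} 60  {3,4,5,6,8,9} 60  {3,5,6,7,8,9} 90  {4,5,6,7,8,9} 60
  7 to go: {0,1,2,3,5,6,8} 21  {0,1,2,3,6,8,9} 42  {0,1,2,3,7,8,9} 21  {1,2,3,4,5,6,8} 35  {1,2,3,5,6,8,9} 105  {1,2,3,6,7,8,9} 105  {2,3,4,5,6,8,9} 140  {2,3,5,6,7,8,9} 210  {3,4,5,6,7,8,9} 210
  8 to go: {0,1,2,3,4,5,6,8} 56  {0,1,2,3,5,6,8,9} 168  {0,1,2,3,6,7,8,9} 168  {1,2,3,4,5,6,8,9} 280  {1,2,3,5,6,7,8,9} 420  {2,3,4,5,6,7,8,9} 560
  if 0:e drops first: 1260 orders
  if 4:a drops first: 756 orders
  if 7:c drops first: 504 orders
heap linearizations: 2520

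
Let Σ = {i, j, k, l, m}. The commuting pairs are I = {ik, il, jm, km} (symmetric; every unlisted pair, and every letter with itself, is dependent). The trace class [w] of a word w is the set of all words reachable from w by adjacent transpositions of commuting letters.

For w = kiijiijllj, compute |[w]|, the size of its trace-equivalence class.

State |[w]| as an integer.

3

piece 0:k — minimal
piece 1:i — minimal
piece 2:i rests on {1:i}
piece 3:j rests on {0:k, 2:i}
piece 4:i rests on {3:j}
piece 5:i rests on {4:i}
piece 6:j rests on {5:i}
piece 7:l rests on {6:j}
piece 8:l rests on {7:l}
piece 9:j rests on {8:l}
minimal pieces: {0:k, 1:i}
ways to finish when only these pieces remain (= sum over removing one remaining piece with nothing left below it):
  1 left: {9}→1
  2 left: {8,9}→1
  3 left: {7,8,9}→1
  4 left: {6,7,8,9}→1
  5 left: {5,6,7,8,9}→1
  6 left: {4,5,6,7,8,9}→1
  7 left: {3,4,5,6,7,8,9}→1
  8 left: {0,3,4,5,6,7,8,9}→1  {2,3,4,5,6,7,8,9}→1
  placing 0:k first → 1 extensions
  placing 1:i first → 2 extensions
total linear extensions = 3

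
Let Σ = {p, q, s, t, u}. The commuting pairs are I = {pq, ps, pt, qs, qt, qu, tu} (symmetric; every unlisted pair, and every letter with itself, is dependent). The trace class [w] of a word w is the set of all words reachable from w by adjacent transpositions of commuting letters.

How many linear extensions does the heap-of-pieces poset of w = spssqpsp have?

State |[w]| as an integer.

0(s) covers ∅
1(p) covers ∅
2(s) covers 0:s
3(s) covers 2:s
4(q) covers ∅
5(p) covers 1:p
6(s) covers 3:s
7(p) covers 5:p
floor of heap: 0:s, 1:p, 4:q
completions by unplaced set U, small U first (add the entries for U minus each lowest piece of U):
  |U|=1: {4}:1  {6}:1  {7}:1
  |U|=2: {3,6}:1  {4,6}:2  {4,7}:2  {5,7}:1  {6,7}:2
  |U|=3: {1,5,7}:1  {2,3,6}:1  {3,4,6}:3  {3,6,7}:3  {4,5,7}:3  {4,6,7}:6  {5,6,7}:3
  |U|=4: {0,2,3,6}:1  {1,4,5,7}:4  {1,5,6,7}:4  {2,3,4,6}:4  {2,3,6,7}:4  {3,4,6,7}:12  {3,5,6,7}:6  {4,5,6,7}:12
  |U|=5: {0,2,3,4,6}:5  {0,2,3,6,7}:5  {1,3,5,6,7}:10  {1,4,5,6,7}:20  {2,3,4,6,7}:20  {2,3,5,6,7}:10  {3,4,5,6,7}:30
  |U|=6: {0,2,3,4,6,7}:30  {0,2,3,5,6,7}:15  {1,2,3,5,6,7}:20  {1,3,4,5,6,7}:60  {2,3,4,5,6,7}:60
  start at 0(s): 140
  start at 1(p): 105
  start at 4(q): 35
sum over floor = 280

280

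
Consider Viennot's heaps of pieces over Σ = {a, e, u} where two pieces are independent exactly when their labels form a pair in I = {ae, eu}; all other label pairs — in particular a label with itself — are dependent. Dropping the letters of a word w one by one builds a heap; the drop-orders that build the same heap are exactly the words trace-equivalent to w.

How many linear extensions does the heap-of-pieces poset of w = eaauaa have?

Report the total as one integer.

6

piece 0:e — minimal
piece 1:a — minimal
piece 2:a rests on {1:a}
piece 3:u rests on {2:a}
piece 4:a rests on {3:u}
piece 5:a rests on {4:a}
minimal pieces: {0:e, 1:a}
ways to finish when only these pieces remain (= sum over removing one remaining piece with nothing left below it):
  1 left: {0}→1  {5}→1
  2 left: {0,5}→2  {4,5}→1
  3 left: {0,4,5}→3  {3,4,5}→1
  4 left: {0,3,4,5}→4  {2,3,4,5}→1
  placing 0:e first → 1 extensions
  placing 1:a first → 5 extensions
total linear extensions = 6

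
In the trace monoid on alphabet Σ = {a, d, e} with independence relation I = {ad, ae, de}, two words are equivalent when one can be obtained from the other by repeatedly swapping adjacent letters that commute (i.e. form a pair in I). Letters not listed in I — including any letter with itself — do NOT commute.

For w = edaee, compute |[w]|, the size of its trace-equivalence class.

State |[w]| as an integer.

0(e) covers ∅
1(d) covers ∅
2(a) covers ∅
3(e) covers 0:e
4(e) covers 3:e
floor of heap: 0:e, 1:d, 2:a
completions by unplaced set U, small U first (add the entries for U minus each lowest piece of U):
  |U|=1: {1}:1  {2}:1  {4}:1
  |U|=2: {1,2}:2  {1,4}:2  {2,4}:2  {3,4}:1
  |U|=3: {0,3,4}:1  {1,2,4}:6  {1,3,4}:3  {2,3,4}:3
  start at 0(e): 12
  start at 1(d): 4
  start at 2(a): 4
sum over floor = 20

20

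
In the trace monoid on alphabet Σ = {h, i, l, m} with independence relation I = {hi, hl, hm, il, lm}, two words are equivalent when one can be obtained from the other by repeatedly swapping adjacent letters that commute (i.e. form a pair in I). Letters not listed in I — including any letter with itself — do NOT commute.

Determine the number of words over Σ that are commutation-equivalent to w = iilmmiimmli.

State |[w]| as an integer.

drop 0:i onto floor
drop 1:i onto {0:i}
drop 2:l onto floor
drop 3:m onto {1:i}
drop 4:m onto {3:m}
drop 5:i onto {4:m}
drop 6:i onto {5:i}
drop 7:m onto {6:i}
drop 8:m onto {7:m}
drop 9:l onto {2:l}
drop 10:i onto {8:m}
ground layer = {0:i, 2:l}
drop-orders for the pieces not yet dropped (sum over which currently-grounded one goes next):
  1 to go: {9} 1  {10} 1
  2 to go: {2,9} 1  {8,10} 1  {9,10} 2
  3 to go: {2,9,10} 3  {7,8,10} 1  {8,9,10} 3
  4 to go: {2,8,9,10} 6  {6,7,8,10} 1  {7,8,9,10} 4
  5 to go: {2,7,8,9,10} 10  {5,6,7,8,10} 1  {6,7,8,9,10} 5
  6 to go: {2,6,7,8,9,10} 15  {4,5,6,7,8,10} 1  {5,6,7,8,9,10} 6
  7 to go: {2,5,6,7,8,9,10} 21  {3,4,5,6,7,8,10} 1  {4,5,6,7,8,9,10} 7
  8 to go: {1,3,4,5,6,7,8,10} 1  {2,4,5,6,7,8,9,10} 28  {3,4,5,6,7,8,9,10} 8
  9 to go: {0,1,3,4,5,6,7,8,10} 1  {1,3,4,5,6,7,8,9,10} 9  {2,3,4,5,6,7,8,9,10} 36
  if 0:i drops first: 45 orders
  if 2:l drops first: 10 orders
heap linearizations: 55

55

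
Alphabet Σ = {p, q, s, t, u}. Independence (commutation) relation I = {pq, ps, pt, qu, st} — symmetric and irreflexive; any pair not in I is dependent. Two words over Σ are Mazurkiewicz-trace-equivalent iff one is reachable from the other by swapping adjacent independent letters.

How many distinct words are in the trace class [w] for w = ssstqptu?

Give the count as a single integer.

#0=s has no predecessor
#1=s depends on [0:s]
#2=s depends on [1:s]
#3=t has no predecessor
#4=q depends on [2:s, 3:t]
#5=p has no predecessor
#6=t depends on [4:q]
#7=u depends on [5:p, 6:t]
sources: [0:s, 3:t, 5:p]
N(rest) = Σ N(rest − s) over sources s of rest; N(one piece) = 1:
  size 1 → [7]=1
  size 2 → [5,7]=1  [6,7]=1
  size 3 → [4,6,7]=1  [5,6,7]=2
  size 4 → [2,4,6,7]=1  [3,4,6,7]=1  [4,5,6,7]=3
  size 5 → [1,2,4,6,7]=1  [2,3,4,6,7]=2  [2,4,5,6,7]=4  [3,4,5,6,7]=4
  size 6 → [0,1,2,4,6,7]=1  [1,2,3,4,6,7]=3  [1,2,4,5,6,7]=5  [2,3,4,5,6,7]=10
  first=0(s) contributes 18
  first=3(t) contributes 6
  first=5(p) contributes 4
|[w]| = 28

28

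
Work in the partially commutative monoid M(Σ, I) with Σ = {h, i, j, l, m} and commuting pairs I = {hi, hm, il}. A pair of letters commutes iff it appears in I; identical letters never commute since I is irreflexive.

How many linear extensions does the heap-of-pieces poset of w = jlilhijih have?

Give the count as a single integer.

#0=j has no predecessor
#1=l depends on [0:j]
#2=i depends on [0:j]
#3=l depends on [1:l]
#4=h depends on [3:l]
#5=i depends on [2:i]
#6=j depends on [4:h, 5:i]
#7=i depends on [6:j]
#8=h depends on [6:j]
sources: [0:j]
N(rest) = Σ N(rest − s) over sources s of rest; N(one piece) = 1:
  size 1 → [7]=1  [8]=1
  size 2 → [7,8]=2
  size 3 → [6,7,8]=2
  size 4 → [4,6,7,8]=2  [5,6,7,8]=2
  size 5 → [2,5,6,7,8]=2  [3,4,6,7,8]=2  [4,5,6,7,8]=4
  size 6 → [1,3,4,6,7,8]=2  [2,4,5,6,7,8]=6  [3,4,5,6,7,8]=6
  size 7 → [1,3,4,5,6,7,8]=8  [2,3,4,5,6,7,8]=12
  first=0(j) contributes 20

20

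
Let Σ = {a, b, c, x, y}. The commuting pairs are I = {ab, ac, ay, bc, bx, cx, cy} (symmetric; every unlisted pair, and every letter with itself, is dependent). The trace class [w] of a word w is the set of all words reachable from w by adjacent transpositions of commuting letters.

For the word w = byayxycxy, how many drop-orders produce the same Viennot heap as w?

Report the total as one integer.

36

drop 0:b onto floor
drop 1:y onto {0:b}
drop 2:a onto floor
drop 3:y onto {1:y}
drop 4:x onto {2:a, 3:y}
drop 5:y onto {4:x}
drop 6:c onto floor
drop 7:x onto {5:y}
drop 8:y onto {7:x}
ground layer = {0:b, 2:a, 6:c}
drop-orders for the pieces not yet dropped (sum over which currently-grounded one goes next):
  1 to go: {6} 1  {8} 1
  2 to go: {6,8} 2  {7,8} 1
  3 to go: {5,7,8} 1  {6,7,8} 3
  4 to go: {4,5,7,8} 1  {5,6,7,8} 4
  5 to go: {2,4,5,7,8} 1  {3,4,5,7,8} 1  {4,5,6,7,8} 5
  6 to go: {1,3,4,5,7,8} 1  {2,3,4,5,7,8} 2  {2,4,5,6,7,8} 6  {3,4,5,6,7,8} 6
  7 to go: {0,1,3,4,5,7,8} 1  {1,2,3,4,5,7,8} 3  {1,3,4,5,6,7,8} 7  {2,3,4,5,6,7,8} 14
  if 0:b drops first: 24 orders
  if 2:a drops first: 8 orders
  if 6:c drops first: 4 orders
heap linearizations: 36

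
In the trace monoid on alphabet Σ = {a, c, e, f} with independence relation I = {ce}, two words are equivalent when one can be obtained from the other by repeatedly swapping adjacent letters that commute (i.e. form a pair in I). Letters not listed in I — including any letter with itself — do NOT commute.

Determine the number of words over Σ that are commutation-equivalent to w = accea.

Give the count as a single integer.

3

drop 0:a onto floor
drop 1:c onto {0:a}
drop 2:c onto {1:c}
drop 3:e onto {0:a}
drop 4:a onto {2:c, 3:e}
ground layer = {0:a}
drop-orders for the pieces not yet dropped (sum over which currently-grounded one goes next):
  1 to go: {4} 1
  2 to go: {2,4} 1  {3,4} 1
  3 to go: {1,2,4} 1  {2,3,4} 2
  if 0:a drops first: 3 orders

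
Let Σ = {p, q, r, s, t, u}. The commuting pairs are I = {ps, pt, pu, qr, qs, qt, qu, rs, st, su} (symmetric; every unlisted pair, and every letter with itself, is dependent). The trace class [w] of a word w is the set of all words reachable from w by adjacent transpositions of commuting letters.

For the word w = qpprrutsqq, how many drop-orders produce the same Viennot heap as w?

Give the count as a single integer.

drop 0:q onto floor
drop 1:p onto {0:q}
drop 2:p onto {1:p}
drop 3:r onto {2:p}
drop 4:r onto {3:r}
drop 5:u onto {4:r}
drop 6:t onto {5:u}
drop 7:s onto floor
drop 8:q onto {2:p}
drop 9:q onto {8:q}
ground layer = {0:q, 7:s}
drop-orders for the pieces not yet dropped (sum over which currently-grounded one goes next):
  1 to go: {6} 1  {7} 1  {9} 1
  2 to go: {5,6} 1  {6,7} 2  {6,9} 2  {7,9} 2  {8,9} 1
  3 to go: {4,5,6} 1  {5,6,7} 3  {5,6,9} 3  {6,7,9} 6  {6,8,9} 3  {7,8,9} 3
  4 to go: {3,4,5,6} 1  {4,5,6,7} 4  {4,5,6,9} 4  {5,6,7,9} 12  {5,6,8,9} 6  {6,7,8,9} 12
  5 to go: {3,4,5,6,7} 5  {3,4,5,6,9} 5  {4,5,6,7,9} 20  {4,5,6,8,9} 10  {5,6,7,8,9} 30
  6 to go: {3,4,5,6,7,9} 30  {3,4,5,6,8,9} 15  {4,5,6,7,8,9} 60
  7 to go: {2,3,4,5,6,8,9} 15  {3,4,5,6,7,8,9} 105
  8 to go: {1,2,3,4,5,6,8,9} 15  {2,3,4,5,6,7,8,9} 120
  if 0:q drops first: 135 orders
  if 7:s drops first: 15 orders
heap linearizations: 150

150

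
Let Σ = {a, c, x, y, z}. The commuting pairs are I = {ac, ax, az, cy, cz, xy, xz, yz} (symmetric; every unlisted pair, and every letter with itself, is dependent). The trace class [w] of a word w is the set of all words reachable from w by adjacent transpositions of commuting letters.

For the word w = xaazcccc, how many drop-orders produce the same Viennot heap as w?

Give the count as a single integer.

piece 0:x — minimal
piece 1:a — minimal
piece 2:a rests on {1:a}
piece 3:z — minimal
piece 4:c rests on {0:x}
piece 5:c rests on {4:c}
piece 6:c rests on {5:c}
piece 7:c rests on {6:c}
minimal pieces: {0:x, 1:a, 3:z}
ways to finish when only these pieces remain (= sum over removing one remaining piece with nothing left below it):
  1 left: {2}→1  {3}→1  {7}→1
  2 left: {1,2}→1  {2,3}→2  {2,7}→2  {3,7}→2  {6,7}→1
  3 left: {1,2,3}→3  {1,2,7}→3  {2,3,7}→6  {2,6,7}→3  {3,6,7}→3  {5,6,7}→1
  4 left: {1,2,3,7}→12  {1,2,6,7}→6  {2,3,6,7}→12  {2,5,6,7}→4  {3,5,6,7}→4  {4,5,6,7}→1
  5 left: {0,4,5,6,7}→1  {1,2,3,6,7}→30  {1,2,5,6,7}→10  {2,3,5,6,7}→20  {2,4,5,6,7}→5  {3,4,5,6,7}→5
  6 left: {0,2,4,5,6,7}→6  {0,3,4,5,6,7}→6  {1,2,3,5,6,7}→60  {1,2,4,5,6,7}→15  {2,3,4,5,6,7}→30
  placing 0:x first → 105 extensions
  placing 1:a first → 42 extensions
  placing 3:z first → 21 extensions
total linear extensions = 168

168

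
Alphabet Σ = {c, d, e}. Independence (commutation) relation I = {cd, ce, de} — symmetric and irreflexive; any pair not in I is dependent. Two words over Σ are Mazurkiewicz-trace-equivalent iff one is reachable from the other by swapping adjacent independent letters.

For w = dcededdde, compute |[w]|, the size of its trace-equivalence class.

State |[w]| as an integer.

drop 0:d onto floor
drop 1:c onto floor
drop 2:e onto floor
drop 3:d onto {0:d}
drop 4:e onto {2:e}
drop 5:d onto {3:d}
drop 6:d onto {5:d}
drop 7:d onto {6:d}
drop 8:e onto {4:e}
ground layer = {0:d, 1:c, 2:e}
drop-orders for the pieces not yet dropped (sum over which currently-grounded one goes next):
  1 to go: {1} 1  {7} 1  {8} 1
  2 to go: {1,7} 2  {1,8} 2  {4,8} 1  {6,7} 1  {7,8} 2
  3 to go: {1,4,8} 3  {1,6,7} 3  {1,7,8} 6  {2,4,8} 1  {4,7,8} 3  {5,6,7} 1  {6,7,8} 3
  4 to go: {1,2,4,8} 4  {1,4,7,8} 12  {1,5,6,7} 4  {1,6,7,8} 12  {2,4,7,8} 4  {3,5,6,7} 1  {4,6,7,8} 6  {5,6,7,8} 4
  5 to go: {0,3,5,6,7} 1  {1,2,4,7,8} 20  {1,3,5,6,7} 5  {1,4,6,7,8} 30  {1,5,6,7,8} 20  {2,4,6,7,8} 10  {3,5,6,7,8} 5  {4,5,6,7,8} 10
  6 to go: {0,1,3,5,6,7} 6  {0,3,5,6,7,8} 6  {1,2,4,6,7,8} 60  {1,3,5,6,7,8} 30  {1,4,5,6,7,8} 60  {2,4,5,6,7,8} 20  {3,4,5,6,7,8} 15
  7 to go: {0,1,3,5,6,7,8} 42  {0,3,4,5,6,7,8} 21  {1,2,4,5,6,7,8} 140  {1,3,4,5,6,7,8} 105  {2,3,4,5,6,7,8} 35
  if 0:d drops first: 280 orders
  if 1:c drops first: 56 orders
  if 2:e drops first: 168 orders
heap linearizations: 504

504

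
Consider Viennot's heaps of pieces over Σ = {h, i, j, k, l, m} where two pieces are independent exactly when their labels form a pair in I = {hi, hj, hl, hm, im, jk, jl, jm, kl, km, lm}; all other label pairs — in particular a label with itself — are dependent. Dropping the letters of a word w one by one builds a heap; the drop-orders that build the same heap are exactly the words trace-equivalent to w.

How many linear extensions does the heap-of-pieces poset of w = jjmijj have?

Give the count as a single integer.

0(j) covers ∅
1(j) covers 0:j
2(m) covers ∅
3(i) covers 1:j
4(j) covers 3:i
5(j) covers 4:j
floor of heap: 0:j, 2:m
completions by unplaced set U, small U first (add the entries for U minus each lowest piece of U):
  |U|=1: {2}:1  {5}:1
  |U|=2: {2,5}:2  {4,5}:1
  |U|=3: {2,4,5}:3  {3,4,5}:1
  |U|=4: {1,3,4,5}:1  {2,3,4,5}:4
  start at 0(j): 5
  start at 2(m): 1
sum over floor = 6

6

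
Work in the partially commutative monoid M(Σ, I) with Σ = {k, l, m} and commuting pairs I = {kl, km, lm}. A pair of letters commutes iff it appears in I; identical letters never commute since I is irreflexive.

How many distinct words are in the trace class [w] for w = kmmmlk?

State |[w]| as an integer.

60

drop 0:k onto floor
drop 1:m onto floor
drop 2:m onto {1:m}
drop 3:m onto {2:m}
drop 4:l onto floor
drop 5:k onto {0:k}
ground layer = {0:k, 1:m, 4:l}
drop-orders for the pieces not yet dropped (sum over which currently-grounded one goes next):
  1 to go: {3} 1  {4} 1  {5} 1
  2 to go: {0,5} 1  {2,3} 1  {3,4} 2  {3,5} 2  {4,5} 2
  3 to go: {0,3,5} 3  {0,4,5} 3  {1,2,3} 1  {2,3,4} 3  {2,3,5} 3  {3,4,5} 6
  4 to go: {0,2,3,5} 6  {0,3,4,5} 12  {1,2,3,4} 4  {1,2,3,5} 4  {2,3,4,5} 12
  if 0:k drops first: 20 orders
  if 1:m drops first: 30 orders
  if 4:l drops first: 10 orders
heap linearizations: 60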